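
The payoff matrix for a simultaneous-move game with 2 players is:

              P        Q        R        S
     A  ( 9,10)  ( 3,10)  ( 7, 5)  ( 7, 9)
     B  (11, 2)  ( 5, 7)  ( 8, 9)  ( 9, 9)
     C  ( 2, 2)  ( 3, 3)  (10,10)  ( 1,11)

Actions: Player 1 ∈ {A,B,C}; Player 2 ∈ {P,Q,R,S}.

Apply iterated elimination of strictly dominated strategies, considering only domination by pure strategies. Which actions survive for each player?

P1 drop A (B beats it: P:11>9 Q:5>3 R:8>7 S:9>7)
P2 drop P (Q beats it: B:7>2 C:3>2)
P2 drop Q (R beats it: B:9>7 C:10>3)
P1→{B,C} P2→{R,S}

IESDS → P1:{B,C} P2:{R,S}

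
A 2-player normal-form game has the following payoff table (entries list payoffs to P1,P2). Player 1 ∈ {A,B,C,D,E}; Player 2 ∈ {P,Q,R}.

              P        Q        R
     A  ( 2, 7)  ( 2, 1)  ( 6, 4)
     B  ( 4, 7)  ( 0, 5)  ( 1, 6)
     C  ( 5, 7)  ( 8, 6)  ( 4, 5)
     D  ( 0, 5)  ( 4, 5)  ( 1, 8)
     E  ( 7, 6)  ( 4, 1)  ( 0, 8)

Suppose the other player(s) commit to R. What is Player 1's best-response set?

P1 best: {A}

u_1(A vs R) = 6
u_1(B vs R) = 1
u_1(C vs R) = 4
u_1(D vs R) = 1
u_1(E vs R) = 0
max payoff 6 at {A}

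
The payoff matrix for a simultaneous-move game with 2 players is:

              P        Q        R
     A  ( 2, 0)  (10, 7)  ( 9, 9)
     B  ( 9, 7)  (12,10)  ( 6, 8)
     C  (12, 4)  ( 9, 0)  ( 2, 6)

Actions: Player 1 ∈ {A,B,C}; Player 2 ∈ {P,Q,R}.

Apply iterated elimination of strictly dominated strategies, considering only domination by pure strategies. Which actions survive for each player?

Remaining: P1:{A,B} P2:{Q,R}

P2 drop P (R beats it: A:9>0 B:8>7 C:6>4)
P1 drop C (A beats it: Q:10>9 R:9>2)
P1→{A,B} P2→{Q,R}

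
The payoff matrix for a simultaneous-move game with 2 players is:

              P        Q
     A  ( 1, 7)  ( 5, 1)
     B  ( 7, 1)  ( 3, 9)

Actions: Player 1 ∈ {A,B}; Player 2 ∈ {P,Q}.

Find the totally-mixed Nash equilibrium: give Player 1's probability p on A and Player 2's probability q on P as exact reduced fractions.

P1 indiff ⇒ q·1+(1-q)·5 = q·7+(1-q)·3 ⇒ q(-6) = (1-q)(-2) ⇒ q = 1/4
P2 indiff ⇒ p·7+(1-p)·1 = p·1+(1-p)·9 ⇒ p(6) = (1-p)(8) ⇒ p = 4/7

(p,q) = (4/7, 1/4)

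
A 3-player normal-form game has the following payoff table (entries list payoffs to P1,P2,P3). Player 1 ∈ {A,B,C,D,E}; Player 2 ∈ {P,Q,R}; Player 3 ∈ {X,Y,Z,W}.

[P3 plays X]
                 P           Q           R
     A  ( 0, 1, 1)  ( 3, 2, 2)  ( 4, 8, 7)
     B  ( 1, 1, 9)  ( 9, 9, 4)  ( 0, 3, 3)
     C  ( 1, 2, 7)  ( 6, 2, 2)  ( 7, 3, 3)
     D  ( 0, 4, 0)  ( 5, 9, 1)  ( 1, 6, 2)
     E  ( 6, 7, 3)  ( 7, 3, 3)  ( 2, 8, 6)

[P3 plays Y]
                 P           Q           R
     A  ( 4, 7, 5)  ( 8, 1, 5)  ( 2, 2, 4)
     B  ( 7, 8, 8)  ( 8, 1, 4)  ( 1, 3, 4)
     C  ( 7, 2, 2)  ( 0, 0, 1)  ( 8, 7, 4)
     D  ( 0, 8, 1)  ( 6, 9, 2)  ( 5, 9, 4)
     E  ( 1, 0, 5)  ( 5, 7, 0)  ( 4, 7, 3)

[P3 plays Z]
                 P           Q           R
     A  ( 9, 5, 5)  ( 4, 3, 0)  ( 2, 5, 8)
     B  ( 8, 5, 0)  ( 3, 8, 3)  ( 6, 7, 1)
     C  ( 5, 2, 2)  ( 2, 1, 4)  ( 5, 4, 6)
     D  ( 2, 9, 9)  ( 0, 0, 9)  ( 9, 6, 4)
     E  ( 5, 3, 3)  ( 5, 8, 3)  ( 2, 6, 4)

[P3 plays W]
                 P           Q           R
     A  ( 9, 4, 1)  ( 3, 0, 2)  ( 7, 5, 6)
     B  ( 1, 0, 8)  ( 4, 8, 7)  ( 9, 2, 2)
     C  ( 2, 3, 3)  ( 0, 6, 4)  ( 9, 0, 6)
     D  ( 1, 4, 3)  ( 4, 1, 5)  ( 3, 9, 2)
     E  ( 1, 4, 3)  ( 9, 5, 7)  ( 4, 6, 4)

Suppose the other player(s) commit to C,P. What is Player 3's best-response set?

u_3(X vs C,P) = 7
u_3(Y vs C,P) = 2
u_3(Z vs C,P) = 2
u_3(W vs C,P) = 3
max payoff 7 at {X}

P3 best: {X}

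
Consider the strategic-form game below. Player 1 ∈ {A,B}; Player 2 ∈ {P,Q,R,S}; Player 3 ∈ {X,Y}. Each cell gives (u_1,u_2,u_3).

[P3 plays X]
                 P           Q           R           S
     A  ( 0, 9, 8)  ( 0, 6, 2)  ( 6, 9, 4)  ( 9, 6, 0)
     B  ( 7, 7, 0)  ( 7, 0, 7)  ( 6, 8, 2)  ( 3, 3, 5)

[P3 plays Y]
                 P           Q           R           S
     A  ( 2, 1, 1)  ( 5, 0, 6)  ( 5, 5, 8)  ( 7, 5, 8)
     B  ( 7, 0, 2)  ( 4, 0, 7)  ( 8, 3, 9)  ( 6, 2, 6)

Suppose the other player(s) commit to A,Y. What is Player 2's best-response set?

P2 best: {R,S}

u_2(P vs A,Y) = 1
u_2(Q vs A,Y) = 0
u_2(R vs A,Y) = 5
u_2(S vs A,Y) = 5
max payoff 5 at {R,S}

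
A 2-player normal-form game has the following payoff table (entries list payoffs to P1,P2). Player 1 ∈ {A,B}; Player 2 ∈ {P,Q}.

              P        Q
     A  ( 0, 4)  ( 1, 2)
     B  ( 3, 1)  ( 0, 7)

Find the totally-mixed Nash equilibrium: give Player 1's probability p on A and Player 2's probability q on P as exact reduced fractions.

p=3/4, q=1/4

P1 indiff ⇒ q·0+(1-q)·1 = q·3+(1-q)·0 ⇒ q(-3) = (1-q)(-1) ⇒ q = 1/4
P2 indiff ⇒ p·4+(1-p)·1 = p·2+(1-p)·7 ⇒ p(2) = (1-p)(6) ⇒ p = 3/4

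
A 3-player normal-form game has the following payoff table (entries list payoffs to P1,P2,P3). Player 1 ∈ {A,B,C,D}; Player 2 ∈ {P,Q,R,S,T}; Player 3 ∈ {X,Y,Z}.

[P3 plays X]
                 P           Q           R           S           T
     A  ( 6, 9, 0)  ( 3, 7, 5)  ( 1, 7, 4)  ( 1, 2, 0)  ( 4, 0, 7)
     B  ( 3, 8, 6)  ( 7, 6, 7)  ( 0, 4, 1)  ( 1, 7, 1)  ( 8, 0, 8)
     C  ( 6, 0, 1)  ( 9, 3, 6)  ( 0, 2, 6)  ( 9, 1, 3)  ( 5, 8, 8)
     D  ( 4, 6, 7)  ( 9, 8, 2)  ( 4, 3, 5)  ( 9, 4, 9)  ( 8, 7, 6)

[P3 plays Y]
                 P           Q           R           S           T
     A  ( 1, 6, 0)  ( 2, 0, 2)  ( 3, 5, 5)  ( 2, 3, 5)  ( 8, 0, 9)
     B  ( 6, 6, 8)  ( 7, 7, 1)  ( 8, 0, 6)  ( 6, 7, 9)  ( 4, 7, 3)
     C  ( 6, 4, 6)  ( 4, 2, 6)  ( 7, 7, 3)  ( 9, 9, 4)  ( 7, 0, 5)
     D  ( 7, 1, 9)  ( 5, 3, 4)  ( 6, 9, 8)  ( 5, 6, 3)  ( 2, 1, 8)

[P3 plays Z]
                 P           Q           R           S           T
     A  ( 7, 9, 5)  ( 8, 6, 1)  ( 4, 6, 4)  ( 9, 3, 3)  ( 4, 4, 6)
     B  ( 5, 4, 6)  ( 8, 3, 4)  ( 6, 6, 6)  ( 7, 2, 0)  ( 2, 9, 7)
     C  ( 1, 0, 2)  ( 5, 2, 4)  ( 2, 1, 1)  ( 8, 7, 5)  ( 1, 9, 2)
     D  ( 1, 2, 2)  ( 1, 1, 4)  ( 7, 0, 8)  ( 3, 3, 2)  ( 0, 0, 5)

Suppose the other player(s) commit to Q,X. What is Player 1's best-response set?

P1 best: {C,D}

u_1(A vs Q,X) = 3
u_1(B vs Q,X) = 7
u_1(C vs Q,X) = 9
u_1(D vs Q,X) = 9
max payoff 9 at {C,D}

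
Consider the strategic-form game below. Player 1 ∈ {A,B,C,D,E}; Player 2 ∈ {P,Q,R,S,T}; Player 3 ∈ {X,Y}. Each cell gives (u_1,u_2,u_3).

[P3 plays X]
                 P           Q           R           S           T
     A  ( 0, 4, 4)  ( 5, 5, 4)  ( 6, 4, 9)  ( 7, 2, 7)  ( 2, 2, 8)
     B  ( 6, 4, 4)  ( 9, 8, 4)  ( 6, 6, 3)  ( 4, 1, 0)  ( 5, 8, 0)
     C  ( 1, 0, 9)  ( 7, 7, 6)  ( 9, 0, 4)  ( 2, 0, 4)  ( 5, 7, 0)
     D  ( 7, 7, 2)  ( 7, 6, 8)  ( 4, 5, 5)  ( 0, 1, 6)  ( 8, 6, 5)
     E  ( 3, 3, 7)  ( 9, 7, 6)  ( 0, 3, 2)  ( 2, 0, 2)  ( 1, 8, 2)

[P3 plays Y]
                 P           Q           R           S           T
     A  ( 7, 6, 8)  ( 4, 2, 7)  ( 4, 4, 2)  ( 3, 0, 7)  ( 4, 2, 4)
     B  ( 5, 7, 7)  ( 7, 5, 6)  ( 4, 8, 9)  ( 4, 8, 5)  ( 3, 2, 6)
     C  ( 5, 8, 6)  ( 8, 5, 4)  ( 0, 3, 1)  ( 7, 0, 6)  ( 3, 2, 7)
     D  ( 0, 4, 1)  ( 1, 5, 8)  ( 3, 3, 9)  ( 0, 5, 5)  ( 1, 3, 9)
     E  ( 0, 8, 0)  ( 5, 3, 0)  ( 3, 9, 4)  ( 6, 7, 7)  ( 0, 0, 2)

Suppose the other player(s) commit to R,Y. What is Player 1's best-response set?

BR_1 = {A,B}

u_1(A vs R,Y) = 4
u_1(B vs R,Y) = 4
u_1(C vs R,Y) = 0
u_1(D vs R,Y) = 3
u_1(E vs R,Y) = 3
max payoff 4 at {A,B}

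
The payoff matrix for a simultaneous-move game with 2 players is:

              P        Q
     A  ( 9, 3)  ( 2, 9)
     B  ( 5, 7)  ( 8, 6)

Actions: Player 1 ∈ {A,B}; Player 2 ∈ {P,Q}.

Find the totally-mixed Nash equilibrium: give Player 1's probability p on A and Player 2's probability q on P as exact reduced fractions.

p=1/7, q=3/5

P1 indiff ⇒ q·9+(1-q)·2 = q·5+(1-q)·8 ⇒ q(4) = (1-q)(6) ⇒ q = 3/5
P2 indiff ⇒ p·3+(1-p)·7 = p·9+(1-p)·6 ⇒ p(-6) = (1-p)(-1) ⇒ p = 1/7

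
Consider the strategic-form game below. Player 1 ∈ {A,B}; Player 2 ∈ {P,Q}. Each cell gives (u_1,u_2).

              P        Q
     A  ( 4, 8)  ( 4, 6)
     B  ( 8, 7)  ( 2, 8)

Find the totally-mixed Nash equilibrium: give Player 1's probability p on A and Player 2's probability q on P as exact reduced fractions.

P1 mixes 1/3 on A; P2 mixes 1/3 on P

P1 indiff ⇒ q·4+(1-q)·4 = q·8+(1-q)·2 ⇒ q(-4) = (1-q)(-2) ⇒ q = 1/3
P2 indiff ⇒ p·8+(1-p)·7 = p·6+(1-p)·8 ⇒ p(2) = (1-p)(1) ⇒ p = 1/3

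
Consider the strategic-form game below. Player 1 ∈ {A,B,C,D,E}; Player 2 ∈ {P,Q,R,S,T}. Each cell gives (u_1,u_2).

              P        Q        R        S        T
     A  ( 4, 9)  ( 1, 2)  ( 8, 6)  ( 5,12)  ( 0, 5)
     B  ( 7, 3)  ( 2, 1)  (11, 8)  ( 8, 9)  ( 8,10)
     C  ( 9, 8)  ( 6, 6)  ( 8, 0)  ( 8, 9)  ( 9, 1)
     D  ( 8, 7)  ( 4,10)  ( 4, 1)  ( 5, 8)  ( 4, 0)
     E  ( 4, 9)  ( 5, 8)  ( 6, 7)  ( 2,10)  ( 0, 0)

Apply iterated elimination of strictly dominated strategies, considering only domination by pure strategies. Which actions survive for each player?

P1 drop A (B beats it: P:7>4 Q:2>1 R:11>8 S:8>5 T:8>0)
P1 drop D (C beats it: P:9>8 Q:6>4 R:8>4 S:8>5 T:9>4)
P1 drop E (C beats it: P:9>4 Q:6>5 R:8>6 S:8>2 T:9>0)
P2 drop P (S beats it: B:9>3 C:9>8)
P2 drop Q (S beats it: B:9>1 C:9>6)
P2 drop R (S beats it: B:9>8 C:9>0)
P1→{B,C} P2→{S,T}

Survivors P1:{B,C} P2:{S,T}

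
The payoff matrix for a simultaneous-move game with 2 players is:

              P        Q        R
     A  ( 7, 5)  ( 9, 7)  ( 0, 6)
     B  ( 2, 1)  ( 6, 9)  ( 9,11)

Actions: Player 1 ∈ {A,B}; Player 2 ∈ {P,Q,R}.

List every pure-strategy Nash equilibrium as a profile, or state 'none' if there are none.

PSNE = {(A,Q), (B,R)}

(A,P): not NE [P2→Q gives 7>5]
(A,Q): NE
(A,R): not NE [P1→B gives 9>0; P2→Q gives 7>6]
(B,P): not NE [P1→A gives 7>2; P2→R gives 11>1]
(B,Q): not NE [P1→A gives 9>6; P2→R gives 11>9]
(B,R): NE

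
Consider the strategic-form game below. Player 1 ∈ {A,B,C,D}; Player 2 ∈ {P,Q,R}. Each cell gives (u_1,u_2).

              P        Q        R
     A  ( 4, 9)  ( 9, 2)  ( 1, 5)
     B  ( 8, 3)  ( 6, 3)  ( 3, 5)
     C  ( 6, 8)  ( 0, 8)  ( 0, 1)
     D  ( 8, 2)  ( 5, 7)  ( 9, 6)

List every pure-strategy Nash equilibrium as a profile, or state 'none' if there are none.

(A,P): not NE [P1→D gives 8>4]
(A,Q): not NE [P2→P gives 9>2]
(A,R): not NE [P1→D gives 9>1; P2→P gives 9>5]
(B,P): not NE [P2→R gives 5>3]
(B,Q): not NE [P1→A gives 9>6; P2→R gives 5>3]
(B,R): not NE [P1→D gives 9>3]
(C,P): not NE [P1→D gives 8>6]
(C,Q): not NE [P1→A gives 9>0]
(C,R): not NE [P1→D gives 9>0; P2→Q gives 8>1]
(D,P): not NE [P2→Q gives 7>2]
(D,Q): not NE [P1→A gives 9>5]
(D,R): not NE [P2→Q gives 7>6]

No pure NE.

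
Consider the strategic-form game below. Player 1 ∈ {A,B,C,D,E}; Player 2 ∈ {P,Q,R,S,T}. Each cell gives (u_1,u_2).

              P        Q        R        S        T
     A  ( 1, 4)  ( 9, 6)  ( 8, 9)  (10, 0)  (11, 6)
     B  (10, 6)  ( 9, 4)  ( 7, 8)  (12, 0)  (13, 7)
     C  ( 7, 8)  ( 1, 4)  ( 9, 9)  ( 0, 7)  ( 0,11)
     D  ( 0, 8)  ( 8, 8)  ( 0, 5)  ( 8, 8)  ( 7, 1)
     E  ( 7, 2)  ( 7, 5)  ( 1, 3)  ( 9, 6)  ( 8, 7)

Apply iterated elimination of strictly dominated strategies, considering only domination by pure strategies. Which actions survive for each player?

P1 drop D (A beats it: P:1>0 Q:9>8 R:8>0 S:10>8 T:11>7)
P1 drop E (B beats it: P:10>7 Q:9>7 R:7>1 S:12>9 T:13>8)
P2 drop P (R beats it: A:9>4 B:8>6 C:9>8)
P2 drop Q (R beats it: A:9>6 B:8>4 C:9>4)
P2 drop S (R beats it: A:9>0 B:8>0 C:9>7)
P1→{A,B,C} P2→{R,T}

Remaining: P1:{A,B,C} P2:{R,T}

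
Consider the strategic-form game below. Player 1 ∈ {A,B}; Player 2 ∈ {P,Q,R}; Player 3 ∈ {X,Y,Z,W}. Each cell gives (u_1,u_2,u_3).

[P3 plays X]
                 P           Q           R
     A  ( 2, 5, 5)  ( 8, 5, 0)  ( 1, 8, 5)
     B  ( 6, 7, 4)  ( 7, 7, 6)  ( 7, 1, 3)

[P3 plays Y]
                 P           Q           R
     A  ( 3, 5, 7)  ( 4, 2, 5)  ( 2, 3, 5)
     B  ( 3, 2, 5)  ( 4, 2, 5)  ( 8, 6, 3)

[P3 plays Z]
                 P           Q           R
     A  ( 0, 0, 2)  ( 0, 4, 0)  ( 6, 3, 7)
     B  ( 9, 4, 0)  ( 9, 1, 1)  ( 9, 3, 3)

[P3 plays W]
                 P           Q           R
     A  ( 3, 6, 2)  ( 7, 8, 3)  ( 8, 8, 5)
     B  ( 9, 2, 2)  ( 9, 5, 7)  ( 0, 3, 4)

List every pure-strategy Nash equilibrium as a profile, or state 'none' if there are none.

PSNE = {(A,P,Y), (B,Q,W)}

(A,P,X): not NE [P1→B gives 6>2; P2→R gives 8>5; P3→Y gives 7>5]
(A,P,Y): NE
(A,P,Z): not NE [P1→B gives 9>0; P2→Q gives 4>0; P3→Y gives 7>2]
(A,P,W): not NE [P1→B gives 9>3; P2→R gives 8>6; P3→Y gives 7>2]
(A,Q,X): not NE [P2→R gives 8>5; P3→Y gives 5>0]
(A,Q,Y): not NE [P2→P gives 5>2]
(A,Q,Z): not NE [P1→B gives 9>0; P3→Y gives 5>0]
(A,Q,W): not NE [P1→B gives 9>7; P3→Y gives 5>3]
(A,R,X): not NE [P1→B gives 7>1; P3→Z gives 7>5]
(A,R,Y): not NE [P1→B gives 8>2; P2→P gives 5>3; P3→Z gives 7>5]
(A,R,Z): not NE [P1→B gives 9>6; P2→Q gives 4>3]
(A,R,W): not NE [P3→Z gives 7>5]
(B,P,X): not NE [P3→Y gives 5>4]
(B,P,Y): not NE [P2→R gives 6>2]
(B,P,Z): not NE [P3→Y gives 5>0]
(B,P,W): not NE [P2→Q gives 5>2; P3→Y gives 5>2]
(B,Q,X): not NE [P1→A gives 8>7; P3→W gives 7>6]
(B,Q,Y): not NE [P2→R gives 6>2; P3→W gives 7>5]
(B,Q,Z): not NE [P2→P gives 4>1; P3→W gives 7>1]
(B,Q,W): NE
(B,R,X): not NE [P2→Q gives 7>1; P3→W gives 4>3]
(B,R,Y): not NE [P3→W gives 4>3]
(B,R,Z): not NE [P2→P gives 4>3; P3→W gives 4>3]
(B,R,W): not NE [P1→A gives 8>0; P2→Q gives 5>3]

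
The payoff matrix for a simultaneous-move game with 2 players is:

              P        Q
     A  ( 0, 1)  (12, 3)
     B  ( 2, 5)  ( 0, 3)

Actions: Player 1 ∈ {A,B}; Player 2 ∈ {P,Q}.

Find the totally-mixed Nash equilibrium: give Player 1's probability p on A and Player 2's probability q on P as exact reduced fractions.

P1 indiff ⇒ q·0+(1-q)·12 = q·2+(1-q)·0 ⇒ q(-2) = (1-q)(-12) ⇒ q = 6/7
P2 indiff ⇒ p·1+(1-p)·5 = p·3+(1-p)·3 ⇒ p(-2) = (1-p)(-2) ⇒ p = 1/2

p=1/2, q=6/7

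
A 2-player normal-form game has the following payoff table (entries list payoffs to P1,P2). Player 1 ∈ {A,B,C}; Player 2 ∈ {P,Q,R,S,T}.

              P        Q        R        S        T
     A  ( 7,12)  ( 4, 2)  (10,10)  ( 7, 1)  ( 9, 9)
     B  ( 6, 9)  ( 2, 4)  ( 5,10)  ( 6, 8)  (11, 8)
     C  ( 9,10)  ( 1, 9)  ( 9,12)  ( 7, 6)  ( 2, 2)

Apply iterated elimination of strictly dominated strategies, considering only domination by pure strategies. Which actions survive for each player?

P2 drop Q (P beats it: A:12>2 B:9>4 C:10>9)
P2 drop S (P beats it: A:12>1 B:9>8 C:10>6)
P2 drop T (P beats it: A:12>9 B:9>8 C:10>2)
P1 drop B (A beats it: P:7>6 R:10>5)
P1→{A,C} P2→{P,R}

Survivors P1:{A,C} P2:{P,R}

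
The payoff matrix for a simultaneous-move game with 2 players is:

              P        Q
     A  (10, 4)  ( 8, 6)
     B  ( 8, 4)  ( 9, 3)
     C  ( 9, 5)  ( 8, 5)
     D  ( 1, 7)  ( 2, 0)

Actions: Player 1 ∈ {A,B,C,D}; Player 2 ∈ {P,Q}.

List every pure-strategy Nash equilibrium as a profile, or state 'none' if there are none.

(A,P): not NE [P2→Q gives 6>4]
(A,Q): not NE [P1→B gives 9>8]
(B,P): not NE [P1→A gives 10>8]
(B,Q): not NE [P2→P gives 4>3]
(C,P): not NE [P1→A gives 10>9]
(C,Q): not NE [P1→B gives 9>8]
(D,P): not NE [P1→A gives 10>1]
(D,Q): not NE [P1→B gives 9>2; P2→P gives 7>0]

No pure NE.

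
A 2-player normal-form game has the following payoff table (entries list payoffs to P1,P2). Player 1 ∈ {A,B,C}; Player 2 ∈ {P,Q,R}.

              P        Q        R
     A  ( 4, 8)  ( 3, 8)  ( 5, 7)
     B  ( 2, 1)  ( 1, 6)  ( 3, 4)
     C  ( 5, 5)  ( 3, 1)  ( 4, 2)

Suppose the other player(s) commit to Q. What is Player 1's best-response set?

u_1(A vs Q) = 3
u_1(B vs Q) = 1
u_1(C vs Q) = 3
max payoff 3 at {A,C}

argmax u_1 = {A,C}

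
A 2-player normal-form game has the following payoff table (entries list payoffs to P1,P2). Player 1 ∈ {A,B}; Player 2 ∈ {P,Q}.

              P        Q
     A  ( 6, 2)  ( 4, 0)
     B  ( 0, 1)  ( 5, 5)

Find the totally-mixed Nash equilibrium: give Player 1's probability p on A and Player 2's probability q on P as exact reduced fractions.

p=2/3, q=1/7

P1 indiff ⇒ q·6+(1-q)·4 = q·0+(1-q)·5 ⇒ q(6) = (1-q)(1) ⇒ q = 1/7
P2 indiff ⇒ p·2+(1-p)·1 = p·0+(1-p)·5 ⇒ p(2) = (1-p)(4) ⇒ p = 2/3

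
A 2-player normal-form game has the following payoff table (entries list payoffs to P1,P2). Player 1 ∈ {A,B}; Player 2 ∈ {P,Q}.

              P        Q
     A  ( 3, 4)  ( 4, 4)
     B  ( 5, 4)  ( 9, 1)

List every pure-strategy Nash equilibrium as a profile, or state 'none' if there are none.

NE set: (B,P)

(A,P): not NE [P1→B gives 5>3]
(A,Q): not NE [P1→B gives 9>4]
(B,P): NE
(B,Q): not NE [P2→P gives 4>1]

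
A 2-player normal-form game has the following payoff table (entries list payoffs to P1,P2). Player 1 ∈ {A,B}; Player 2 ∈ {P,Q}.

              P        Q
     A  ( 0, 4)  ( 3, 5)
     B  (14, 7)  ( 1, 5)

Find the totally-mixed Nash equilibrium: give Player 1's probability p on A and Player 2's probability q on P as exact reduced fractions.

P1 indiff ⇒ q·0+(1-q)·3 = q·14+(1-q)·1 ⇒ q(-14) = (1-q)(-2) ⇒ q = 1/8
P2 indiff ⇒ p·4+(1-p)·7 = p·5+(1-p)·5 ⇒ p(-1) = (1-p)(-2) ⇒ p = 2/3

P1 mixes 2/3 on A; P2 mixes 1/8 on P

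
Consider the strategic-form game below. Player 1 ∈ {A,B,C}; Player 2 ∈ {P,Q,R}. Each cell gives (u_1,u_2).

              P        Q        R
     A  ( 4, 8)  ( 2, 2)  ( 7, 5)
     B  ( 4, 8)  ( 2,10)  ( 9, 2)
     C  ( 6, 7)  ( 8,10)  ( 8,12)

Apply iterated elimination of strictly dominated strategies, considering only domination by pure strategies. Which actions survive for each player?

Remaining: P1:{B,C} P2:{Q,R}

P1 drop A (C beats it: P:6>4 Q:8>2 R:8>7)
P2 drop P (Q beats it: B:10>8 C:10>7)
P1→{B,C} P2→{Q,R}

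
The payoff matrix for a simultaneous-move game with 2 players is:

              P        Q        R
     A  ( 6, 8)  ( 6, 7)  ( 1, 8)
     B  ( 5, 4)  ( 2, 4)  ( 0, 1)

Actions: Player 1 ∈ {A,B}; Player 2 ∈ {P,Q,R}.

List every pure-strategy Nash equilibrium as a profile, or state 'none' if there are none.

(A,P): NE
(A,Q): not NE [P2→R gives 8>7]
(A,R): NE
(B,P): not NE [P1→A gives 6>5]
(B,Q): not NE [P1→A gives 6>2]
(B,R): not NE [P1→A gives 1>0; P2→Q gives 4>1]

Nash profiles: (A,P), (A,R)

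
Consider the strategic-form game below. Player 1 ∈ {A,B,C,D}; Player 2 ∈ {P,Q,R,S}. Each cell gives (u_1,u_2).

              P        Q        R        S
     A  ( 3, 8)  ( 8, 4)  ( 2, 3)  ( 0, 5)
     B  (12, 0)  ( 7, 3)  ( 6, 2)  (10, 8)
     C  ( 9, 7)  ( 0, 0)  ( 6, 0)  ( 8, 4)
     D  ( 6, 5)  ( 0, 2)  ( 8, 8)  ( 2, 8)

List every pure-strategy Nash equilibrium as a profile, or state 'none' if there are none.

(A,P): not NE [P1→B gives 12>3]
(A,Q): not NE [P2→P gives 8>4]
(A,R): not NE [P1→D gives 8>2; P2→P gives 8>3]
(A,S): not NE [P1→B gives 10>0; P2→P gives 8>5]
(B,P): not NE [P2→S gives 8>0]
(B,Q): not NE [P1→A gives 8>7; P2→S gives 8>3]
(B,R): not NE [P1→D gives 8>6; P2→S gives 8>2]
(B,S): NE
(C,P): not NE [P1→B gives 12>9]
(C,Q): not NE [P1→A gives 8>0; P2→P gives 7>0]
(C,R): not NE [P1→D gives 8>6; P2→P gives 7>0]
(C,S): not NE [P1→B gives 10>8; P2→P gives 7>4]
(D,P): not NE [P1→B gives 12>6; P2→S gives 8>5]
(D,Q): not NE [P1→A gives 8>0; P2→S gives 8>2]
(D,R): NE
(D,S): not NE [P1→B gives 10>2]

Nash profiles: (B,S), (D,R)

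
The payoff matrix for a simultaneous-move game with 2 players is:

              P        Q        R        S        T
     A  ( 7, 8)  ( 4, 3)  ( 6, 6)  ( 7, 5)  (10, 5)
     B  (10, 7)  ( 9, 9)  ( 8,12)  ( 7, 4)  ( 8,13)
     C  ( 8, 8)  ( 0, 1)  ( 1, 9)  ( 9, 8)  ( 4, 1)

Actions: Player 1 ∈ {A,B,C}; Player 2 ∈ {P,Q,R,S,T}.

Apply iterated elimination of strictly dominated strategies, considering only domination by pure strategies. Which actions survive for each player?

P2 drop Q (R beats it: A:6>3 B:12>9 C:9>1)
P2 drop S (R beats it: A:6>5 B:12>4 C:9>8)
P1 drop C (B beats it: P:10>8 R:8>1 T:8>4)
P1→{A,B} P2→{P,R,T}

IESDS → P1:{A,B} P2:{P,R,T}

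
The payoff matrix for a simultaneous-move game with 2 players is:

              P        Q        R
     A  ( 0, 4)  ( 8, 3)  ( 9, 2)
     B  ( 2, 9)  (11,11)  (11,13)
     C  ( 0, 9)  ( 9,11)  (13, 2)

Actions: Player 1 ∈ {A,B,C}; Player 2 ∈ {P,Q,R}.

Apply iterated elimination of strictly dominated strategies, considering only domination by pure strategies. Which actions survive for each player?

Survivors P1:{B,C} P2:{Q,R}

P1 drop A (B beats it: P:2>0 Q:11>8 R:11>9)
P2 drop P (Q beats it: B:11>9 C:11>9)
P1→{B,C} P2→{Q,R}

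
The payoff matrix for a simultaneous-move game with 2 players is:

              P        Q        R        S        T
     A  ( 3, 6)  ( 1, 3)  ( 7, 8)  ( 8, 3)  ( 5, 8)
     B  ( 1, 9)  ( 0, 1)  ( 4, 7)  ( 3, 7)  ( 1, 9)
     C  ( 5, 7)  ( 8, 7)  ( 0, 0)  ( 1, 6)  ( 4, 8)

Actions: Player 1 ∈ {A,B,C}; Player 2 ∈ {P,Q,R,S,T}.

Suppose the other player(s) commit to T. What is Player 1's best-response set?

P1 best: {A}

u_1(A vs T) = 5
u_1(B vs T) = 1
u_1(C vs T) = 4
max payoff 5 at {A}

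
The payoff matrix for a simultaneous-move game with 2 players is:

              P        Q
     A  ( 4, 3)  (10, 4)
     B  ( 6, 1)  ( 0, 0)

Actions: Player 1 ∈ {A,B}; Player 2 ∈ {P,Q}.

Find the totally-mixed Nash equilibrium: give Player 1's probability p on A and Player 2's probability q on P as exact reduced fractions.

P1 indiff ⇒ q·4+(1-q)·10 = q·6+(1-q)·0 ⇒ q(-2) = (1-q)(-10) ⇒ q = 5/6
P2 indiff ⇒ p·3+(1-p)·1 = p·4+(1-p)·0 ⇒ p(-1) = (1-p)(-1) ⇒ p = 1/2

P1 mixes 1/2 on A; P2 mixes 5/6 on P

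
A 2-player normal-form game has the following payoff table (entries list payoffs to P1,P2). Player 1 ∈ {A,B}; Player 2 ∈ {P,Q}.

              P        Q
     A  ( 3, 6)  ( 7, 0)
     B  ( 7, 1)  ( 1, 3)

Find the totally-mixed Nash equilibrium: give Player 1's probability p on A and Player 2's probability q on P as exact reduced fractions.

P1 indiff ⇒ q·3+(1-q)·7 = q·7+(1-q)·1 ⇒ q(-4) = (1-q)(-6) ⇒ q = 3/5
P2 indiff ⇒ p·6+(1-p)·1 = p·0+(1-p)·3 ⇒ p(6) = (1-p)(2) ⇒ p = 1/4

P1 mixes 1/4 on A; P2 mixes 3/5 on P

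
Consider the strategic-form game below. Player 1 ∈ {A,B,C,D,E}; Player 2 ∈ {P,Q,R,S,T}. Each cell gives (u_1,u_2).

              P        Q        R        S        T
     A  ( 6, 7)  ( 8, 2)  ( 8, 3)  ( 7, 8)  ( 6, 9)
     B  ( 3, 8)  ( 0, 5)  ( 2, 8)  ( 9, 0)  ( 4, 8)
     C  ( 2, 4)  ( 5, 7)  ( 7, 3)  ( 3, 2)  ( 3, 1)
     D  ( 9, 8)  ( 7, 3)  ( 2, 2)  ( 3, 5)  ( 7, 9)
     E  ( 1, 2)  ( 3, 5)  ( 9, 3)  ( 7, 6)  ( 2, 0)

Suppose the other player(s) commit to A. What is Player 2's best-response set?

u_2(P vs A) = 7
u_2(Q vs A) = 2
u_2(R vs A) = 3
u_2(S vs A) = 8
u_2(T vs A) = 9
max payoff 9 at {T}

BR_2 = {T}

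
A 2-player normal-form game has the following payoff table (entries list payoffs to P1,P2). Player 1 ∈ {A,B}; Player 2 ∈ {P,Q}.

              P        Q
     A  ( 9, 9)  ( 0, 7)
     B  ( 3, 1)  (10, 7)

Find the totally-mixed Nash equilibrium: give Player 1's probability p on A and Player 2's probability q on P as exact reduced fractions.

(p,q) = (3/4, 5/8)

P1 indiff ⇒ q·9+(1-q)·0 = q·3+(1-q)·10 ⇒ q(6) = (1-q)(10) ⇒ q = 5/8
P2 indiff ⇒ p·9+(1-p)·1 = p·7+(1-p)·7 ⇒ p(2) = (1-p)(6) ⇒ p = 3/4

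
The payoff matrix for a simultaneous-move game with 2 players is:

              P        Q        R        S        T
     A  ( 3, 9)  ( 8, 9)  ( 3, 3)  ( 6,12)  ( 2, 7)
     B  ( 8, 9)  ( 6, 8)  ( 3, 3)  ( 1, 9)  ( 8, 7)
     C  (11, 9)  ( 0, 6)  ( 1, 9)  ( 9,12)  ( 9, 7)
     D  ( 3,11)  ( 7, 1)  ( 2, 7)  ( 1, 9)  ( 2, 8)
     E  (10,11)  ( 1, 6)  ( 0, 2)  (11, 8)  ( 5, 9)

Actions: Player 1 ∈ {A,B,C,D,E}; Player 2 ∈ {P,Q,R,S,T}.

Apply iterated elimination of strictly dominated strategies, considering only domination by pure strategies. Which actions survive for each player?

P2 drop Q (S beats it: A:12>9 B:9>8 C:12>6 D:9>1 E:8>6)
P2 drop R (S beats it: A:12>3 B:9>3 C:12>9 D:9>7 E:8>2)
P1 drop A (C beats it: P:11>3 S:9>6 T:9>2)
P1 drop B (C beats it: P:11>8 S:9>1 T:9>8)
P1 drop D (C beats it: P:11>3 S:9>1 T:9>2)
P2 drop T (P beats it: C:9>7 E:11>9)
P1→{C,E} P2→{P,S}

Survivors P1:{C,E} P2:{P,S}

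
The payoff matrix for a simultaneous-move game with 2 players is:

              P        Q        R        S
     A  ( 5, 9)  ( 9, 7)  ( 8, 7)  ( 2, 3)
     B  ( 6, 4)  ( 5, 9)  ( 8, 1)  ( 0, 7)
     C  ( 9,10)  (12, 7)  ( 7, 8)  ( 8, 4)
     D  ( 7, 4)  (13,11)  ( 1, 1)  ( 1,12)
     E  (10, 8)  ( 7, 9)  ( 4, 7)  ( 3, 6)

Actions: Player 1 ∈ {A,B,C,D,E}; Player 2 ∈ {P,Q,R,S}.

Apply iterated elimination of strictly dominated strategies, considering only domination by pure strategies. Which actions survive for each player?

P2 drop R (P beats it: A:9>7 B:4>1 C:10>8 D:4>1 E:8>7)
P1 drop A (C beats it: P:9>5 Q:12>9 S:8>2)
P1 drop B (C beats it: P:9>6 Q:12>5 S:8>0)
P1→{C,D,E} P2→{P,Q,S}

Remaining: P1:{C,D,E} P2:{P,Q,S}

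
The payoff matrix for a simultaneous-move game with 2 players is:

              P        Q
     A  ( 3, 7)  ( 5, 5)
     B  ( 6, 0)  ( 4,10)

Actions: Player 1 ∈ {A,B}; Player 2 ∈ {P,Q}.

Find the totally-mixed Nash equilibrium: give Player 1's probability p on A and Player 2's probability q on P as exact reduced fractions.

P1 indiff ⇒ q·3+(1-q)·5 = q·6+(1-q)·4 ⇒ q(-3) = (1-q)(-1) ⇒ q = 1/4
P2 indiff ⇒ p·7+(1-p)·0 = p·5+(1-p)·10 ⇒ p(2) = (1-p)(10) ⇒ p = 5/6

(p,q) = (5/6, 1/4)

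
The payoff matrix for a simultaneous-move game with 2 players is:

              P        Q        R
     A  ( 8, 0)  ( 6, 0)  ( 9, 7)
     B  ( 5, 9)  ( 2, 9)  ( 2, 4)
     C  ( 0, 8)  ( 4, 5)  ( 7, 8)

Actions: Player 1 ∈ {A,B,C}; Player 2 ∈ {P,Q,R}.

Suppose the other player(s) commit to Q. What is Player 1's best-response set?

argmax u_1 = {A}

u_1(A vs Q) = 6
u_1(B vs Q) = 2
u_1(C vs Q) = 4
max payoff 6 at {A}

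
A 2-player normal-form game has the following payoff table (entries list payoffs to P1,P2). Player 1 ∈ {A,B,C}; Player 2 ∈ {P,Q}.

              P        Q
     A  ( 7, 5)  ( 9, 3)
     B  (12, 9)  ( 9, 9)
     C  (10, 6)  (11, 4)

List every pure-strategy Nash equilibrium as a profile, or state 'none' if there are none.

(A,P): not NE [P1→B gives 12>7]
(A,Q): not NE [P1→C gives 11>9; P2→P gives 5>3]
(B,P): NE
(B,Q): not NE [P1→C gives 11>9]
(C,P): not NE [P1→B gives 12>10]
(C,Q): not NE [P2→P gives 6>4]

PSNE = {(B,P)}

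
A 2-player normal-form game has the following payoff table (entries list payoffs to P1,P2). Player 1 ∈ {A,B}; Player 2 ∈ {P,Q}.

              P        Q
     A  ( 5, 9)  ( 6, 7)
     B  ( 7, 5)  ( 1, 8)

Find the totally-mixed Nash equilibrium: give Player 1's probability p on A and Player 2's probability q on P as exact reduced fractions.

P1 mixes 3/5 on A; P2 mixes 5/7 on P

P1 indiff ⇒ q·5+(1-q)·6 = q·7+(1-q)·1 ⇒ q(-2) = (1-q)(-5) ⇒ q = 5/7
P2 indiff ⇒ p·9+(1-p)·5 = p·7+(1-p)·8 ⇒ p(2) = (1-p)(3) ⇒ p = 3/5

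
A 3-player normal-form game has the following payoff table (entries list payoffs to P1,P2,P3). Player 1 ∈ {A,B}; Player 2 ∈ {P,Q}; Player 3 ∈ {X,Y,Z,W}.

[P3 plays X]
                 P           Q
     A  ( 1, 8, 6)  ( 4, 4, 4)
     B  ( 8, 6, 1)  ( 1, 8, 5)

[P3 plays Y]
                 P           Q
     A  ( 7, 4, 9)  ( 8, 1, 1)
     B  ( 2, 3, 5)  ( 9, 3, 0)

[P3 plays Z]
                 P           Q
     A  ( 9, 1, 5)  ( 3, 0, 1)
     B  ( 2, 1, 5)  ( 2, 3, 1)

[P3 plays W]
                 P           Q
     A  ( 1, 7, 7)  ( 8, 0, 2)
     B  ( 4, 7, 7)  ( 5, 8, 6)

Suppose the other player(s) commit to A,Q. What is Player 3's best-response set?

u_3(X vs A,Q) = 4
u_3(Y vs A,Q) = 1
u_3(Z vs A,Q) = 1
u_3(W vs A,Q) = 2
max payoff 4 at {X}

argmax u_3 = {X}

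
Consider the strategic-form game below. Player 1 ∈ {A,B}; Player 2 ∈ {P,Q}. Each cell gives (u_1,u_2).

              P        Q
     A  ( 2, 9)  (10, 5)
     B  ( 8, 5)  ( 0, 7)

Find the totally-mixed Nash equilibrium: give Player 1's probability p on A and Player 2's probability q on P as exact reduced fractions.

P1 mixes 1/3 on A; P2 mixes 5/8 on P

P1 indiff ⇒ q·2+(1-q)·10 = q·8+(1-q)·0 ⇒ q(-6) = (1-q)(-10) ⇒ q = 5/8
P2 indiff ⇒ p·9+(1-p)·5 = p·5+(1-p)·7 ⇒ p(4) = (1-p)(2) ⇒ p = 1/3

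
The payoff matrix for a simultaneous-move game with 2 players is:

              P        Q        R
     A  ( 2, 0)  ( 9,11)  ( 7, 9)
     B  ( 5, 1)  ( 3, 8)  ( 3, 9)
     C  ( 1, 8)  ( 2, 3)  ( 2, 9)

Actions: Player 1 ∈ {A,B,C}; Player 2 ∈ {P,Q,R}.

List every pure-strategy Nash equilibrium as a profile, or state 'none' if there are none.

NE set: (A,Q)

(A,P): not NE [P1→B gives 5>2; P2→Q gives 11>0]
(A,Q): NE
(A,R): not NE [P2→Q gives 11>9]
(B,P): not NE [P2→R gives 9>1]
(B,Q): not NE [P1→A gives 9>3; P2→R gives 9>8]
(B,R): not NE [P1→A gives 7>3]
(C,P): not NE [P1→B gives 5>1; P2→R gives 9>8]
(C,Q): not NE [P1→A gives 9>2; P2→R gives 9>3]
(C,R): not NE [P1→A gives 7>2]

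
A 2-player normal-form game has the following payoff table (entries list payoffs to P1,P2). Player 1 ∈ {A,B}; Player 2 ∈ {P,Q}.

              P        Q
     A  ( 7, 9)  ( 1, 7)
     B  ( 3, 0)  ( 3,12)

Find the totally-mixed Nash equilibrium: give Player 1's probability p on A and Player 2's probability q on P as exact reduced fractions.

P1 indiff ⇒ q·7+(1-q)·1 = q·3+(1-q)·3 ⇒ q(4) = (1-q)(2) ⇒ q = 1/3
P2 indiff ⇒ p·9+(1-p)·0 = p·7+(1-p)·12 ⇒ p(2) = (1-p)(12) ⇒ p = 6/7

p=6/7, q=1/3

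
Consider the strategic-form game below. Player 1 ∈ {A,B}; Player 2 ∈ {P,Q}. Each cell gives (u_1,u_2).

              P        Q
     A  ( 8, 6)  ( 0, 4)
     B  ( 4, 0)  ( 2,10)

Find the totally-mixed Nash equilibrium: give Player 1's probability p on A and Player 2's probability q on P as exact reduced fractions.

P1 indiff ⇒ q·8+(1-q)·0 = q·4+(1-q)·2 ⇒ q(4) = (1-q)(2) ⇒ q = 1/3
P2 indiff ⇒ p·6+(1-p)·0 = p·4+(1-p)·10 ⇒ p(2) = (1-p)(10) ⇒ p = 5/6

P1 mixes 5/6 on A; P2 mixes 1/3 on P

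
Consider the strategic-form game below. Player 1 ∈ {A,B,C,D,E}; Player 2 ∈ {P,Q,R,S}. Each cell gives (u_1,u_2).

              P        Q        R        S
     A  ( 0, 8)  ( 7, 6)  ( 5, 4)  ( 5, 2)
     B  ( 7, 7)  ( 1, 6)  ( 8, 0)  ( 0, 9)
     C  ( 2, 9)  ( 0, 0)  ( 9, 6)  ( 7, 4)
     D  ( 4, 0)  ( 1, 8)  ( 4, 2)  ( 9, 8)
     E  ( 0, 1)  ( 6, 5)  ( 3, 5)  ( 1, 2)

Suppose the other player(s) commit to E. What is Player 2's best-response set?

u_2(P vs E) = 1
u_2(Q vs E) = 5
u_2(R vs E) = 5
u_2(S vs E) = 2
max payoff 5 at {Q,R}

argmax u_2 = {Q,R}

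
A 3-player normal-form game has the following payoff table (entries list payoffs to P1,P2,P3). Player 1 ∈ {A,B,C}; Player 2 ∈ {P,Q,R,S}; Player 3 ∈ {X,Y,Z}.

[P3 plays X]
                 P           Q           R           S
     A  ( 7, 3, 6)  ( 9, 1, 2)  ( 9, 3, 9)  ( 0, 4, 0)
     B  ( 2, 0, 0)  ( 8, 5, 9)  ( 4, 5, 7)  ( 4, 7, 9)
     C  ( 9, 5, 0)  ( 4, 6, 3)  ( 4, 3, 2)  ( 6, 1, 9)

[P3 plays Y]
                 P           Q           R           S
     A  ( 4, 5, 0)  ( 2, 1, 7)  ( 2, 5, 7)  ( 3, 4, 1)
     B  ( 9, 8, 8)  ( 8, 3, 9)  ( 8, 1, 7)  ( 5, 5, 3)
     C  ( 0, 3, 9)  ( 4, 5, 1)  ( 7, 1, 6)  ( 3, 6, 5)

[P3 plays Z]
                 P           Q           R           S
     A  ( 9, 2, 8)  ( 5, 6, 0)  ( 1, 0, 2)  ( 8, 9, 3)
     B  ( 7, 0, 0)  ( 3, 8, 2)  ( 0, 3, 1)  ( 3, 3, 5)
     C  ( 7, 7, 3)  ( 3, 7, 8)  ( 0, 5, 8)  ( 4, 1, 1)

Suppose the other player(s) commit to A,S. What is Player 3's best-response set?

BR_3 = {Z}

u_3(X vs A,S) = 0
u_3(Y vs A,S) = 1
u_3(Z vs A,S) = 3
max payoff 3 at {Z}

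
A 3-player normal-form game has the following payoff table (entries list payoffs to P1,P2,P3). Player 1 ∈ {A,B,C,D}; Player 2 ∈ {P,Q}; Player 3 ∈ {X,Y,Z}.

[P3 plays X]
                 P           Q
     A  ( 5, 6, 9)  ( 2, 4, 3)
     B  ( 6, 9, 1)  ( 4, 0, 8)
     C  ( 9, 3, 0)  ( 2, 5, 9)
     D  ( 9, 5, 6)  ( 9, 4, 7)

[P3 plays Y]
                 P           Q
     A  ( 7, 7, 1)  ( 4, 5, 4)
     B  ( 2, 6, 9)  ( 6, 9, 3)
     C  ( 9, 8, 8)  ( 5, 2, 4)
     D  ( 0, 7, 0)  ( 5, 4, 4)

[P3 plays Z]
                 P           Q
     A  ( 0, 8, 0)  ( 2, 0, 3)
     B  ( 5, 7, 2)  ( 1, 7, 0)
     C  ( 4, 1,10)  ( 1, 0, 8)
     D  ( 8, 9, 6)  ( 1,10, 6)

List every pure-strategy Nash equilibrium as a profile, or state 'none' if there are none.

NE set: (D,P,X)

(A,P,X): not NE [P1→D gives 9>5]
(A,P,Y): not NE [P1→C gives 9>7; P3→X gives 9>1]
(A,P,Z): not NE [P1→D gives 8>0; P3→X gives 9>0]
(A,Q,X): not NE [P1→D gives 9>2; P2→P gives 6>4; P3→Y gives 4>3]
(A,Q,Y): not NE [P1→B gives 6>4; P2→P gives 7>5]
(A,Q,Z): not NE [P2→P gives 8>0; P3→Y gives 4>3]
(B,P,X): not NE [P1→D gives 9>6; P3→Y gives 9>1]
(B,P,Y): not NE [P1→C gives 9>2; P2→Q gives 9>6]
(B,P,Z): not NE [P1→D gives 8>5; P3→Y gives 9>2]
(B,Q,X): not NE [P1→D gives 9>4; P2→P gives 9>0]
(B,Q,Y): not NE [P3→X gives 8>3]
(B,Q,Z): not NE [P1→A gives 2>1; P3→X gives 8>0]
(C,P,X): not NE [P2→Q gives 5>3; P3→Z gives 10>0]
(C,P,Y): not NE [P3→Z gives 10>8]
(C,P,Z): not NE [P1→D gives 8>4]
(C,Q,X): not NE [P1→D gives 9>2]
(C,Q,Y): not NE [P1→B gives 6>5; P2→P gives 8>2; P3→X gives 9>4]
(C,Q,Z): not NE [P1→A gives 2>1; P2→P gives 1>0; P3→X gives 9>8]
(D,P,X): NE
(D,P,Y): not NE [P1→C gives 9>0; P3→Z gives 6>0]
(D,P,Z): not NE [P2→Q gives 10>9]
(D,Q,X): not NE [P2→P gives 5>4]
(D,Q,Y): not NE [P1→B gives 6>5; P2→P gives 7>4; P3→X gives 7>4]
(D,Q,Z): not NE [P1→A gives 2>1; P3→X gives 7>6]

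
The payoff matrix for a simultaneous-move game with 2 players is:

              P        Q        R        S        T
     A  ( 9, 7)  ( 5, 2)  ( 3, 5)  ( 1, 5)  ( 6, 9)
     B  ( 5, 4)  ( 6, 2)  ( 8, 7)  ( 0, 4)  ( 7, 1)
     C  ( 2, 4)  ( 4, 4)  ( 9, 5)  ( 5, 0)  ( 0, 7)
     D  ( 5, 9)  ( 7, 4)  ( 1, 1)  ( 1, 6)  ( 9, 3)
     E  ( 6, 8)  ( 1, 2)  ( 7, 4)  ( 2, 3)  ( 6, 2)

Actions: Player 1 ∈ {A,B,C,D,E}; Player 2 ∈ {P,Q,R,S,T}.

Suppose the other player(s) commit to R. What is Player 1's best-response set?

P1 best: {C}

u_1(A vs R) = 3
u_1(B vs R) = 8
u_1(C vs R) = 9
u_1(D vs R) = 1
u_1(E vs R) = 7
max payoff 9 at {C}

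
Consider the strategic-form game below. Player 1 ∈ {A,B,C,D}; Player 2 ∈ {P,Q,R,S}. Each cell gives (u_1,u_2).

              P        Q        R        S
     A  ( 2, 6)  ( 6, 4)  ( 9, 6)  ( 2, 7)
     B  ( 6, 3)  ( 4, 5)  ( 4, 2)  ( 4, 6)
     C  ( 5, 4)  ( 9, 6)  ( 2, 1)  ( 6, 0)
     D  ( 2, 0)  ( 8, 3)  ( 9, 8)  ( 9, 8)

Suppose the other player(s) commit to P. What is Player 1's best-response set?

u_1(A vs P) = 2
u_1(B vs P) = 6
u_1(C vs P) = 5
u_1(D vs P) = 2
max payoff 6 at {B}

argmax u_1 = {B}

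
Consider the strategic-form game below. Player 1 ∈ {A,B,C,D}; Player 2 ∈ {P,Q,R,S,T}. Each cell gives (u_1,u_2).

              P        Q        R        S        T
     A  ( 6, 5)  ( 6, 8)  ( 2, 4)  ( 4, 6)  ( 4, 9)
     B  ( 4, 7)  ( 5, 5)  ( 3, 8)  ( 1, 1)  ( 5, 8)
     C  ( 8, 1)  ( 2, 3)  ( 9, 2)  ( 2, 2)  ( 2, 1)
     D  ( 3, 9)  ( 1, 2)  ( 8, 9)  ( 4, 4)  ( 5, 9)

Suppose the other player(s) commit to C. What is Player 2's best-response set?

BR_2 = {Q}

u_2(P vs C) = 1
u_2(Q vs C) = 3
u_2(R vs C) = 2
u_2(S vs C) = 2
u_2(T vs C) = 1
max payoff 3 at {Q}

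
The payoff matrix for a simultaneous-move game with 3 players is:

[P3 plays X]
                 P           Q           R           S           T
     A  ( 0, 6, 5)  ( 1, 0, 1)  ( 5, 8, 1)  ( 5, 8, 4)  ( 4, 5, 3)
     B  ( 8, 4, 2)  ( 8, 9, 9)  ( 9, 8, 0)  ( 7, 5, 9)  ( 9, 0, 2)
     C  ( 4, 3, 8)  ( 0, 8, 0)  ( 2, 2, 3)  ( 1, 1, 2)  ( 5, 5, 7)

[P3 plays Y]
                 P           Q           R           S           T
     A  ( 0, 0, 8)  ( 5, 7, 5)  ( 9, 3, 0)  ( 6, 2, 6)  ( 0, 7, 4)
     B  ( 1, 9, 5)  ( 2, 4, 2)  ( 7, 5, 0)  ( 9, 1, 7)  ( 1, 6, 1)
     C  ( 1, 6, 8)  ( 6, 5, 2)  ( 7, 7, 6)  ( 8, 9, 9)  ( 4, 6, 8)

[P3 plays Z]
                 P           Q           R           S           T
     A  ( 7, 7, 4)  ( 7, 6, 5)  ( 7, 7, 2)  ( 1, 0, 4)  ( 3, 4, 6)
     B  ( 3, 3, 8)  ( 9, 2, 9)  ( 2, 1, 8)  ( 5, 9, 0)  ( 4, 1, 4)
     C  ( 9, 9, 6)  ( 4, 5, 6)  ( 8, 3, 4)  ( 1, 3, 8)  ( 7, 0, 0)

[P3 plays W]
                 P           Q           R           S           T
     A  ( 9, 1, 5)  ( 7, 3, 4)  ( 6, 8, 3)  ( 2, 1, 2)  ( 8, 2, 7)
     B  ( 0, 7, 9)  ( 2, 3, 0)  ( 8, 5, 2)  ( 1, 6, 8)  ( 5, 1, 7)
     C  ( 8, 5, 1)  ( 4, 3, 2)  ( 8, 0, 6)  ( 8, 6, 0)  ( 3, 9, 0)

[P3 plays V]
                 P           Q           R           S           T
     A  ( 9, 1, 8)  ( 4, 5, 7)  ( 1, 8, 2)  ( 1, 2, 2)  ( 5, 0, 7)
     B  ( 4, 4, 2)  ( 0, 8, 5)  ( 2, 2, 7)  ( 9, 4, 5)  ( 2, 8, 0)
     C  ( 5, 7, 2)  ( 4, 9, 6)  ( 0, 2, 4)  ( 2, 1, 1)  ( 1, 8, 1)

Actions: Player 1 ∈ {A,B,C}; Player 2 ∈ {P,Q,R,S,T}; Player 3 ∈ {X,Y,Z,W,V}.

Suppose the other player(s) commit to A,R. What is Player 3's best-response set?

BR_3 = {W}

u_3(X vs A,R) = 1
u_3(Y vs A,R) = 0
u_3(Z vs A,R) = 2
u_3(W vs A,R) = 3
u_3(V vs A,R) = 2
max payoff 3 at {W}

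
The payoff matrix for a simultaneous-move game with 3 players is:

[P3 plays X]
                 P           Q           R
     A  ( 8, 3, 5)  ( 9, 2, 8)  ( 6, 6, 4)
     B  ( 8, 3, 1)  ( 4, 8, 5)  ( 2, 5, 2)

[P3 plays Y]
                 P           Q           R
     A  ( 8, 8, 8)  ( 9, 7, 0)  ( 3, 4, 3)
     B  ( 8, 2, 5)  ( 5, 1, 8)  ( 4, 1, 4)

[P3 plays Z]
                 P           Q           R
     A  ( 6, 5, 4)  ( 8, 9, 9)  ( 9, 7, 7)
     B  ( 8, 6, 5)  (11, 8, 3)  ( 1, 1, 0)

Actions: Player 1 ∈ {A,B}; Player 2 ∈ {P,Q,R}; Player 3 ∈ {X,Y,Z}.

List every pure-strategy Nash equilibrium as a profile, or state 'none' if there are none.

(A,P,X): not NE [P2→R gives 6>3; P3→Y gives 8>5]
(A,P,Y): NE
(A,P,Z): not NE [P1→B gives 8>6; P2→Q gives 9>5; P3→Y gives 8>4]
(A,Q,X): not NE [P2→R gives 6>2; P3→Z gives 9>8]
(A,Q,Y): not NE [P2→P gives 8>7; P3→Z gives 9>0]
(A,Q,Z): not NE [P1→B gives 11>8]
(A,R,X): not NE [P3→Z gives 7>4]
(A,R,Y): not NE [P1→B gives 4>3; P2→P gives 8>4; P3→Z gives 7>3]
(A,R,Z): not NE [P2→Q gives 9>7]
(B,P,X): not NE [P2→Q gives 8>3; P3→Z gives 5>1]
(B,P,Y): NE
(B,P,Z): not NE [P2→Q gives 8>6]
(B,Q,X): not NE [P1→A gives 9>4; P3→Y gives 8>5]
(B,Q,Y): not NE [P1→A gives 9>5; P2→P gives 2>1]
(B,Q,Z): not NE [P3→Y gives 8>3]
(B,R,X): not NE [P1→A gives 6>2; P2→Q gives 8>5; P3→Y gives 4>2]
(B,R,Y): not NE [P2→P gives 2>1]
(B,R,Z): not NE [P1→A gives 9>1; P2→Q gives 8>1; P3→Y gives 4>0]

PSNE = {(A,P,Y), (B,P,Y)}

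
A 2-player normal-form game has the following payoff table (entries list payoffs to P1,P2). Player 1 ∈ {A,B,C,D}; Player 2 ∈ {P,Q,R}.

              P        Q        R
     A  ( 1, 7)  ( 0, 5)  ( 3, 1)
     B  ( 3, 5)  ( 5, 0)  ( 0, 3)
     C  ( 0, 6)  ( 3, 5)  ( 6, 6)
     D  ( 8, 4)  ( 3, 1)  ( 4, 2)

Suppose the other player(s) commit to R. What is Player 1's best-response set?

argmax u_1 = {C}

u_1(A vs R) = 3
u_1(B vs R) = 0
u_1(C vs R) = 6
u_1(D vs R) = 4
max payoff 6 at {C}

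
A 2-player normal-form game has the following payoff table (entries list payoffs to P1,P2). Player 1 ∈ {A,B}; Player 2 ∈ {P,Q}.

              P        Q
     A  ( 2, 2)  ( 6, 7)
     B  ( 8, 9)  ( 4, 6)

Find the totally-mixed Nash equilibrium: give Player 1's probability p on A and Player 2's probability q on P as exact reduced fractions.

P1 indiff ⇒ q·2+(1-q)·6 = q·8+(1-q)·4 ⇒ q(-6) = (1-q)(-2) ⇒ q = 1/4
P2 indiff ⇒ p·2+(1-p)·9 = p·7+(1-p)·6 ⇒ p(-5) = (1-p)(-3) ⇒ p = 3/8

(p,q) = (3/8, 1/4)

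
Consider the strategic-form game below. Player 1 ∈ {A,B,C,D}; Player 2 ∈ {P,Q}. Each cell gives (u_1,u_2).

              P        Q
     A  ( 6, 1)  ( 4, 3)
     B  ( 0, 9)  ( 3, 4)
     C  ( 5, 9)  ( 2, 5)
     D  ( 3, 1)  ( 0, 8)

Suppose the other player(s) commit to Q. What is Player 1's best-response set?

argmax u_1 = {A}

u_1(A vs Q) = 4
u_1(B vs Q) = 3
u_1(C vs Q) = 2
u_1(D vs Q) = 0
max payoff 4 at {A}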